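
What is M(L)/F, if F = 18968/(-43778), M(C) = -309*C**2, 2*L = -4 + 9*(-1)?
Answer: 1143065469/37936 ≈ 30131.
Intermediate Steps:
L = -13/2 (L = (-4 + 9*(-1))/2 = (-4 - 9)/2 = (1/2)*(-13) = -13/2 ≈ -6.5000)
F = -9484/21889 (F = 18968*(-1/43778) = -9484/21889 ≈ -0.43328)
M(L)/F = (-309*(-13/2)**2)/(-9484/21889) = -309*169/4*(-21889/9484) = -52221/4*(-21889/9484) = 1143065469/37936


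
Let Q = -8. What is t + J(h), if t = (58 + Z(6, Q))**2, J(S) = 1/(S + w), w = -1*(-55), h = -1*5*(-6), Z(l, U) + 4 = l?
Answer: 306001/85 ≈ 3600.0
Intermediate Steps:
Z(l, U) = -4 + l
h = 30 (h = -5*(-6) = 30)
w = 55
J(S) = 1/(55 + S) (J(S) = 1/(S + 55) = 1/(55 + S))
t = 3600 (t = (58 + (-4 + 6))**2 = (58 + 2)**2 = 60**2 = 3600)
t + J(h) = 3600 + 1/(55 + 30) = 3600 + 1/85 = 306001/85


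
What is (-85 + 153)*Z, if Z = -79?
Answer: -5372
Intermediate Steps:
(-85 + 153)*Z = (-85 + 153)*(-79) = 68*(-79) = -5372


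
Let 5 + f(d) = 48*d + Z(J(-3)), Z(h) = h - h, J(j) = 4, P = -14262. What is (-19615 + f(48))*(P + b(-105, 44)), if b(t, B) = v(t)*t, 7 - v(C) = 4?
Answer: 252415332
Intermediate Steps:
v(C) = 3 (v(C) = 7 - 1*4 = 7 - 4 = 3)
Z(h) = 0
b(t, B) = 3*t
f(d) = -5 + 48*d (f(d) = -5 + (48*d + 0) = -5 + 48*d)
(-19615 + f(48))*(P + b(-105, 44)) = (-19615 + (-5 + 48*48))*(-14262 + 3*(-105)) = (-19615 + (-5 + 2304))*(-14262 - 315) = (-19615 + 2299)*(-14577) = -17316*(-14577) = 252415332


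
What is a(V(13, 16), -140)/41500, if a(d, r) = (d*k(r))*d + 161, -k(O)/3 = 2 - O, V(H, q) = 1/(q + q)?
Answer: 82219/21248000 ≈ 0.0038695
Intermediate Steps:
V(H, q) = 1/(2*q)
k(O) = -6 + 3*O (k(O) = -3*(2 - O) = -6 + 3*O)
a(d, r) = 161 + d²*(-6 + 3*r) (a(d, r) = (d*(-6 + 3*r))*d + 161 = d²*(-6 + 3*r) + 161 = 161 + d²*(-6 + 3*r))
a(V(13, 16), -140)/41500 = (161 + 3*((½)/16)²*(-2 - 140))/41500 = (161 + 3*((½)*(1/16))²*(-142))*(1/41500) = (161 + 3*(1/32)²*(-142))*(1/41500) = (161 + 3*(1/1024)*(-142))*(1/41500) = (161 - 213/512)*(1/41500) = (82219/512)*(1/41500) = 82219/21248000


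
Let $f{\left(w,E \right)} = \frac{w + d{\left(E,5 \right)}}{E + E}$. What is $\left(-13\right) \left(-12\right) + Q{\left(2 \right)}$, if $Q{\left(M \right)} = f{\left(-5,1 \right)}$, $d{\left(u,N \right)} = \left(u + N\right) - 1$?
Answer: $156$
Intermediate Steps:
$d{\left(u,N \right)} = -1 + N + u$ ($d{\left(u,N \right)} = \left(N + u\right) - 1 = -1 + N + u$)
$f{\left(w,E \right)} = \frac{4 + E + w}{2 E}$ ($f{\left(w,E \right)} = \frac{w + \left(-1 + 5 + E\right)}{E + E} = \frac{w + \left(4 + E\right)}{2 E} = \left(4 + E + w\right) \frac{1}{2 E} = \frac{4 + E + w}{2 E}$)
$Q{\left(M \right)} = 0$ ($Q{\left(M \right)} = \frac{4 + 1 - 5}{2 \cdot 1} = \frac{1}{2} \cdot 1 \cdot 0 = 0$)
$\left(-13\right) \left(-12\right) + Q{\left(2 \right)} = \left(-13\right) \left(-12\right) + 0 = 156 + 0 = 156$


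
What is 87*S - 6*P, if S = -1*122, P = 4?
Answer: -10638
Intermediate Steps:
S = -122
87*S - 6*P = 87*(-122) - 6*4 = -10614 - 24 = -10638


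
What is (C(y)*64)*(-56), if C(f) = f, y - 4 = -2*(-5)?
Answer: -50176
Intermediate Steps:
y = 14 (y = 4 - 2*(-5) = 4 + 10 = 14)
(C(y)*64)*(-56) = (14*64)*(-56) = 896*(-56) = -50176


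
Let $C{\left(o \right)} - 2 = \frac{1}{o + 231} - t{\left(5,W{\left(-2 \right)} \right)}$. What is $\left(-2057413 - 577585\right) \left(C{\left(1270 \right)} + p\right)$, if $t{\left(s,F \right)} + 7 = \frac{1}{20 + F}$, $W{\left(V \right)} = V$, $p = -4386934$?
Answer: $\frac{156157808916786367}{13509} \approx 1.156 \cdot 10^{13}$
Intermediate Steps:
$t{\left(s,F \right)} = -7 + \frac{1}{20 + F}$
$C{\left(o \right)} = \frac{161}{18} + \frac{1}{231 + o}$ ($C{\left(o \right)} = 2 - \left(- \frac{1}{o + 231} + \frac{-139 - -14}{20 - 2}\right) = 2 - \left(- \frac{1}{231 + o} + \frac{-139 + 14}{18}\right) = 2 + \left(\frac{1}{231 + o} - \frac{1}{18} \left(-125\right)\right) = 2 + \left(\frac{1}{231 + o} - - \frac{125}{18}\right) = 2 + \left(\frac{1}{231 + o} + \frac{125}{18}\right) = 2 + \left(\frac{125}{18} + \frac{1}{231 + o}\right) = \frac{161}{18} + \frac{1}{231 + o}$)
$\left(-2057413 - 577585\right) \left(C{\left(1270 \right)} + p\right) = \left(-2057413 - 577585\right) \left(\frac{37209 + 161 \cdot 1270}{18 \left(231 + 1270\right)} - 4386934\right) = - 2634998 \left(\frac{37209 + 204470}{18 \cdot 1501} - 4386934\right) = - 2634998 \left(\frac{1}{18} \cdot \frac{1}{1501} \cdot 241679 - 4386934\right) = - 2634998 \left(\frac{241679}{27018} - 4386934\right) = \left(-2634998\right) \left(- \frac{118525941133}{27018}\right) = \frac{156157808916786367}{13509}$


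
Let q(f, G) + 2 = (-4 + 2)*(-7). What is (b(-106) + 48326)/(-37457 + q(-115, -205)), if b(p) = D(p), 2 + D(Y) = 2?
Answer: -48326/37445 ≈ -1.2906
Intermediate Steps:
D(Y) = 0 (D(Y) = -2 + 2 = 0)
b(p) = 0
q(f, G) = 12 (q(f, G) = -2 + (-4 + 2)*(-7) = -2 - 2*(-7) = -2 + 14 = 12)
(b(-106) + 48326)/(-37457 + q(-115, -205)) = (0 + 48326)/(-37457 + 12) = 48326/(-37445) = 48326*(-1/37445) = -48326/37445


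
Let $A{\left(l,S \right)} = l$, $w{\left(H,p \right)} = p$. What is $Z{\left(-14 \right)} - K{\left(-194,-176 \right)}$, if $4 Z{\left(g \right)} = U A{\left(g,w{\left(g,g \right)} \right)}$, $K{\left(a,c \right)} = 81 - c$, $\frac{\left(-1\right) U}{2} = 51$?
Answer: $100$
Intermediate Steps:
$U = -102$ ($U = \left(-2\right) 51 = -102$)
$Z{\left(g \right)} = - \frac{51 g}{2}$ ($Z{\left(g \right)} = \frac{\left(-102\right) g}{4} = - \frac{51 g}{2}$)
$Z{\left(-14 \right)} - K{\left(-194,-176 \right)} = \left(- \frac{51}{2}\right) \left(-14\right) - \left(81 - -176\right) = 357 - \left(81 + 176\right) = 357 - 257 = 100$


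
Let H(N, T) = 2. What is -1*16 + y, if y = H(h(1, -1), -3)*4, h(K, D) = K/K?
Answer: -8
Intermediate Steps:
h(K, D) = 1
y = 8 (y = 2*4 = 8)
-1*16 + y = -1*16 + 8 = -16 + 8 = -8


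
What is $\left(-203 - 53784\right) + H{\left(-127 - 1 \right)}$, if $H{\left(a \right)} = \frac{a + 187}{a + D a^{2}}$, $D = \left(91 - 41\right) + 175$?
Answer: $- \frac{199010766405}{3686272} \approx -53987.0$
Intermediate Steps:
$D = 225$ ($D = 50 + 175 = 225$)
$H{\left(a \right)} = \frac{187 + a}{a + 225 a^{2}}$ ($H{\left(a \right)} = \frac{a + 187}{a + 225 a^{2}} = \frac{187 + a}{a + 225 a^{2}}$)
$\left(-203 - 53784\right) + H{\left(-127 - 1 \right)} = \left(-203 - 53784\right) + \frac{187 - 128}{\left(-127 - 1\right) \left(1 + 225 \left(-127 - 1\right)\right)} = \left(-203 - 53784\right) + \frac{187 - 128}{\left(-128\right) \left(1 + 225 \left(-128\right)\right)} = -53987 - \frac{1}{128} \frac{1}{1 - 28800} \cdot 59 = -53987 - \frac{1}{128} \frac{1}{-28799} \cdot 59 = -53987 - \left(- \frac{1}{3686272}\right) 59 = -53987 + \frac{59}{3686272} = - \frac{199010766405}{3686272}$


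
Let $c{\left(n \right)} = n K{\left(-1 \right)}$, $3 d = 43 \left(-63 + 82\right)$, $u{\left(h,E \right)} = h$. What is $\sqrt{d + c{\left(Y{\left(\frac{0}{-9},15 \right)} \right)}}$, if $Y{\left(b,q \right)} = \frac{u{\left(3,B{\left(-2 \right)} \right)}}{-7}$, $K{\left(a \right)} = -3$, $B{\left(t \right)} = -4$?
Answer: $\frac{13 \sqrt{714}}{21} \approx 16.541$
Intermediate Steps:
$d = \frac{817}{3}$ ($d = \frac{43 \left(-63 + 82\right)}{3} = \frac{43 \cdot 19}{3} = \frac{1}{3} \cdot 817 = \frac{817}{3} \approx 272.33$)
$Y{\left(b,q \right)} = - \frac{3}{7}$ ($Y{\left(b,q \right)} = \frac{3}{-7} = 3 \left(- \frac{1}{7}\right) = - \frac{3}{7}$)
$c{\left(n \right)} = - 3 n$ ($c{\left(n \right)} = n \left(-3\right) = - 3 n$)
$\sqrt{d + c{\left(Y{\left(\frac{0}{-9},15 \right)} \right)}} = \sqrt{\frac{817}{3} - - \frac{9}{7}} = \sqrt{\frac{817}{3} + \frac{9}{7}} = \sqrt{\frac{5746}{21}} = \frac{13 \sqrt{714}}{21}$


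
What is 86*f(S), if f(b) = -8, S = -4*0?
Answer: -688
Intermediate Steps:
S = 0
86*f(S) = 86*(-8) = -688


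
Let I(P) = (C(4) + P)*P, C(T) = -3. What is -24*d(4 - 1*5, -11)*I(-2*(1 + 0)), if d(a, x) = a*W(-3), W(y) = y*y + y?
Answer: 1440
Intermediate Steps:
W(y) = y + y² (W(y) = y² + y = y + y²)
I(P) = P*(-3 + P) (I(P) = (-3 + P)*P = P*(-3 + P))
d(a, x) = 6*a (d(a, x) = a*(-3*(1 - 3)) = a*(-3*(-2)) = a*6 = 6*a)
-24*d(4 - 1*5, -11)*I(-2*(1 + 0)) = -24*6*(4 - 1*5)*(-2*(1 + 0))*(-3 - 2*(1 + 0)) = -24*6*(4 - 5)*(-2*1)*(-3 - 2*1) = -24*6*(-1)*(-2*(-3 - 2)) = -(-144)*(-2*(-5)) = -(-144)*10 = -24*(-60) = 1440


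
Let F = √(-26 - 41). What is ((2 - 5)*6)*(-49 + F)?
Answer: 882 - 18*I*√67 ≈ 882.0 - 147.34*I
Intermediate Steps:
F = I*√67 (F = √(-67) = I*√67 ≈ 8.1853*I)
((2 - 5)*6)*(-49 + F) = ((2 - 5)*6)*(-49 + I*√67) = (-3*6)*(-49 + I*√67) = -18*(-49 + I*√67) = 882 - 18*I*√67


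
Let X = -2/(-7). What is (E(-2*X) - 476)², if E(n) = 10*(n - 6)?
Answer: 14379264/49 ≈ 2.9345e+5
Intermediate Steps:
X = 2/7 (X = -2*(-⅐) = 2/7 ≈ 0.28571)
E(n) = -60 + 10*n (E(n) = 10*(-6 + n) = -60 + 10*n)
(E(-2*X) - 476)² = ((-60 + 10*(-2*2/7)) - 476)² = ((-60 + 10*(-4/7)) - 476)² = ((-60 - 40/7) - 476)² = (-460/7 - 476)² = (-3792/7)² = 14379264/49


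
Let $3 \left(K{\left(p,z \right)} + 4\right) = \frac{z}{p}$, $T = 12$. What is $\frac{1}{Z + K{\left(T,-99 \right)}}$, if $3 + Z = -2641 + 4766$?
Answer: $\frac{4}{8461} \approx 0.00047276$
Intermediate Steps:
$K{\left(p,z \right)} = -4 + \frac{z}{3 p}$ ($K{\left(p,z \right)} = -4 + \frac{z \frac{1}{p}}{3} = -4 + \frac{z}{3 p}$)
$Z = 2122$ ($Z = -3 + \left(-2641 + 4766\right) = -3 + 2125 = 2122$)
$\frac{1}{Z + K{\left(T,-99 \right)}} = \frac{1}{2122 - \left(4 + \frac{33}{12}\right)} = \frac{1}{2122 - \left(4 + 33 \cdot \frac{1}{12}\right)} = \frac{1}{2122 - \frac{27}{4}} = \frac{1}{\frac{8461}{4}} = \frac{4}{8461}$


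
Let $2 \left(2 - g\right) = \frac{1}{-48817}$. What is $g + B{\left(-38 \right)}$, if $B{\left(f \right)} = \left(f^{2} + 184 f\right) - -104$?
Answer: $- \frac{531324227}{97634} \approx -5442.0$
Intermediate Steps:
$g = \frac{195269}{97634}$ ($g = 2 - \frac{1}{2 \left(-48817\right)} = 2 - - \frac{1}{97634} = 2 + \frac{1}{97634} = \frac{195269}{97634} \approx 2.0$)
$B{\left(f \right)} = 104 + f^{2} + 184 f$ ($B{\left(f \right)} = \left(f^{2} + 184 f\right) + 104 = 104 + f^{2} + 184 f$)
$g + B{\left(-38 \right)} = \frac{195269}{97634} + \left(104 + \left(-38\right)^{2} + 184 \left(-38\right)\right) = \frac{195269}{97634} + \left(104 + 1444 - 6992\right) = \frac{195269}{97634} - 5444 = - \frac{531324227}{97634}$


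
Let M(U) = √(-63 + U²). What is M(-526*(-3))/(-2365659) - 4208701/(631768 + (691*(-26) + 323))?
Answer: -4208701/614125 - √30741/262851 ≈ -6.8538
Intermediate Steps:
M(-526*(-3))/(-2365659) - 4208701/(631768 + (691*(-26) + 323)) = √(-63 + (-526*(-3))²)/(-2365659) - 4208701/(631768 + (691*(-26) + 323)) = √(-63 + 1578²)*(-1/2365659) - 4208701/(631768 + (-17966 + 323)) = √(-63 + 2490084)*(-1/2365659) - 4208701/(631768 - 17643) = √2490021*(-1/2365659) - 4208701/614125 = (9*√30741)*(-1/2365659) - 4208701*1/614125 = -√30741/262851 - 4208701/614125 = -4208701/614125 - √30741/262851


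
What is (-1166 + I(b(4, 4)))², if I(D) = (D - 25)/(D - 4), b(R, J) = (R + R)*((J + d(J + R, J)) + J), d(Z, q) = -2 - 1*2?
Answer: 21743569/16 ≈ 1.3590e+6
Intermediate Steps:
d(Z, q) = -4 (d(Z, q) = -2 - 2 = -4)
b(R, J) = 2*R*(-4 + 2*J) (b(R, J) = (R + R)*((J - 4) + J) = (2*R)*((-4 + J) + J) = (2*R)*(-4 + 2*J) = 2*R*(-4 + 2*J))
I(D) = (-25 + D)/(-4 + D)
(-1166 + I(b(4, 4)))² = (-1166 + (-25 + 4*4*(-2 + 4))/(-4 + 4*4*(-2 + 4)))² = (-1166 + (-25 + 4*4*2)/(-4 + 4*4*2))² = (-1166 + (-25 + 32)/(-4 + 32))² = (-1166 + 7/28)² = (-1166 + (1/28)*7)² = (-1166 + ¼)² = (-4663/4)² = 21743569/16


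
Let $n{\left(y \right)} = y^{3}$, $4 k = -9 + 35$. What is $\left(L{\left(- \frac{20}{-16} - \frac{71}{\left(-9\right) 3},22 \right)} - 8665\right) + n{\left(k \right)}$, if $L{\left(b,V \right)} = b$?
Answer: $- \frac{1811483}{216} \approx -8386.5$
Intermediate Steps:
$k = \frac{13}{2}$ ($k = \frac{-9 + 35}{4} = \frac{1}{4} \cdot 26 = \frac{13}{2} \approx 6.5$)
$\left(L{\left(- \frac{20}{-16} - \frac{71}{\left(-9\right) 3},22 \right)} - 8665\right) + n{\left(k \right)} = \left(\left(- \frac{20}{-16} - \frac{71}{\left(-9\right) 3}\right) - 8665\right) + \left(\frac{13}{2}\right)^{3} = \left(\left(\left(-20\right) \left(- \frac{1}{16}\right) - \frac{71}{-27}\right) - 8665\right) + \frac{2197}{8} = \left(\left(\frac{5}{4} - - \frac{71}{27}\right) - 8665\right) + \frac{2197}{8} = \left(\left(\frac{5}{4} + \frac{71}{27}\right) - 8665\right) + \frac{2197}{8} = \left(\frac{419}{108} - 8665\right) + \frac{2197}{8} = - \frac{935401}{108} + \frac{2197}{8} = - \frac{1811483}{216}$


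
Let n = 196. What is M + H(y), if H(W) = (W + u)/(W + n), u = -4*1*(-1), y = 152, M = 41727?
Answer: 1210096/29 ≈ 41727.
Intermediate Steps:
u = 4 (u = -4*(-1) = 4)
H(W) = (4 + W)/(196 + W) (H(W) = (W + 4)/(W + 196) = (4 + W)/(196 + W))
M + H(y) = 41727 + (4 + 152)/(196 + 152) = 41727 + 156/348 = 41727 + (1/348)*156 = 41727 + 13/29 = 1210096/29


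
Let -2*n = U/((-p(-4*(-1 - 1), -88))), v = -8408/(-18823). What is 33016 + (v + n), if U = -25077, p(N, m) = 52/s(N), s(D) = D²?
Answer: 330992040/18823 ≈ 17584.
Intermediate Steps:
p(N, m) = 52/N² (p(N, m) = 52/(N²) = 52/N²)
v = 8408/18823 (v = -8408*(-1/18823) = 8408/18823 ≈ 0.44669)
n = -15432 (n = -(-25077)/(2*((-52/(-4*(-1 - 1))²))) = -(-25077)/(2*((-52/(-4*(-2))²))) = -(-25077)/(2*((-52/8²))) = -(-25077)/(2*((-52/64))) = -(-25077)/(2*((-1*13/16))) = -(-25077)/(2*(-13/16)) = -(-25077)*(-16)/(2*13) = -½*30864 = -15432)
33016 + (v + n) = 33016 + (8408/18823 - 15432) = 33016 - 290468128/18823 = 330992040/18823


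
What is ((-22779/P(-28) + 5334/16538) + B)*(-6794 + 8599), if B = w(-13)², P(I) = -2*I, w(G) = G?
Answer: -198464051315/463064 ≈ -4.2859e+5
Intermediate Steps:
B = 169 (B = (-13)² = 169)
((-22779/P(-28) + 5334/16538) + B)*(-6794 + 8599) = ((-22779/((-2*(-28))) + 5334/16538) + 169)*(-6794 + 8599) = ((-22779/56 + 5334*(1/16538)) + 169)*1805 = ((-22779*1/56 + 2667/8269) + 169)*1805 = ((-22779/56 + 2667/8269) + 169)*1805 = (-188210199/463064 + 169)*1805 = -109952383/463064*1805 = -198464051315/463064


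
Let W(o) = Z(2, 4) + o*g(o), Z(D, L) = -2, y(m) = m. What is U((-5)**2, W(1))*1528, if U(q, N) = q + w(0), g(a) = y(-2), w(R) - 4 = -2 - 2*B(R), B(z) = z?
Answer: 41256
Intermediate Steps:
w(R) = 2 - 2*R (w(R) = 4 + (-2 - 2*R) = 2 - 2*R)
g(a) = -2
W(o) = -2 - 2*o (W(o) = -2 + o*(-2) = -2 - 2*o)
U(q, N) = 2 + q (U(q, N) = q + (2 - 2*0) = q + (2 + 0) = q + 2 = 2 + q)
U((-5)**2, W(1))*1528 = (2 + (-5)**2)*1528 = (2 + 25)*1528 = 27*1528 = 41256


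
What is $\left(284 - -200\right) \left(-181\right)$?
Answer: $-87604$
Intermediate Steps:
$\left(284 - -200\right) \left(-181\right) = \left(284 + 200\right) \left(-181\right) = 484 \left(-181\right) = -87604$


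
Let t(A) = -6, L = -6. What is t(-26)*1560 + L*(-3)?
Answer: -9342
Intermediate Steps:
t(-26)*1560 + L*(-3) = -6*1560 - 6*(-3) = -9360 + 18 = -9342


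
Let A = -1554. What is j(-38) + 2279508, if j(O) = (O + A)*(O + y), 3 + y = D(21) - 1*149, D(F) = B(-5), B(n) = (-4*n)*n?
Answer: 2741188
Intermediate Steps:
B(n) = -4*n²
D(F) = -100 (D(F) = -4*(-5)² = -4*25 = -100)
y = -252 (y = -3 + (-100 - 1*149) = -3 + (-100 - 149) = -3 - 249 = -252)
j(O) = (-1554 + O)*(-252 + O) (j(O) = (O - 1554)*(O - 252) = (-1554 + O)*(-252 + O))
j(-38) + 2279508 = (391608 + (-38)² - 1806*(-38)) + 2279508 = (391608 + 1444 + 68628) + 2279508 = 461680 + 2279508 = 2741188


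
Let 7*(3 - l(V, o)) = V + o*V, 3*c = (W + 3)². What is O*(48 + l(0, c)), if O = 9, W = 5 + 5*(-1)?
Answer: 459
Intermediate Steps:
W = 0 (W = 5 - 5 = 0)
c = 3 (c = (0 + 3)²/3 = (⅓)*3² = (⅓)*9 = 3)
l(V, o) = 3 - V/7 - V*o/7 (l(V, o) = 3 - (V + o*V)/7 = 3 - (V + V*o)/7 = 3 + (-V/7 - V*o/7) = 3 - V/7 - V*o/7)
O*(48 + l(0, c)) = 9*(48 + (3 - ⅐*0 - ⅐*0*3)) = 9*(48 + (3 + 0 + 0)) = 9*(48 + 3) = 9*51 = 459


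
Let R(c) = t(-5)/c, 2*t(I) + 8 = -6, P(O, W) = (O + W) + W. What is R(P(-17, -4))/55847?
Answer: 7/1396175 ≈ 5.0137e-6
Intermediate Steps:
P(O, W) = O + 2*W
t(I) = -7 (t(I) = -4 + (1/2)*(-6) = -4 - 3 = -7)
R(c) = -7/c
R(P(-17, -4))/55847 = -7/(-17 + 2*(-4))/55847 = -7/(-17 - 8)*(1/55847) = -7/(-25)*(1/55847) = -7*(-1/25)*(1/55847) = (7/25)*(1/55847) = 7/1396175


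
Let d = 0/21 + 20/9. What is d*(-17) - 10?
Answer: -430/9 ≈ -47.778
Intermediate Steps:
d = 20/9 (d = 0*(1/21) + 20*(⅑) = 0 + 20/9 = 20/9 ≈ 2.2222)
d*(-17) - 10 = (20/9)*(-17) - 10 = -340/9 - 10 = -430/9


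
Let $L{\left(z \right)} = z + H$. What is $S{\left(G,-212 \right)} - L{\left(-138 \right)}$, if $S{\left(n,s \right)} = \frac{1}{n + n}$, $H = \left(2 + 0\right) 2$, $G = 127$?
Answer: $\frac{34037}{254} \approx 134.0$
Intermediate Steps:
$H = 4$ ($H = 2 \cdot 2 = 4$)
$S{\left(n,s \right)} = \frac{1}{2 n}$
$L{\left(z \right)} = 4 + z$ ($L{\left(z \right)} = z + 4 = 4 + z$)
$S{\left(G,-212 \right)} - L{\left(-138 \right)} = \frac{1}{2 \cdot 127} - \left(4 - 138\right) = \frac{1}{2} \cdot \frac{1}{127} - -134 = \frac{1}{254} + 134 = \frac{34037}{254}$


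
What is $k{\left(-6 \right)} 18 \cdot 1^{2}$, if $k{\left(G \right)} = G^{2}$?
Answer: $648$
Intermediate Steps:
$k{\left(-6 \right)} 18 \cdot 1^{2} = \left(-6\right)^{2} \cdot 18 \cdot 1^{2} = 36 \cdot 18 \cdot 1 = 648 \cdot 1 = 648$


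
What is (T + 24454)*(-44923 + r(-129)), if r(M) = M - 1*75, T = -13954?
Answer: -473833500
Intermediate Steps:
r(M) = -75 + M (r(M) = M - 75 = -75 + M)
(T + 24454)*(-44923 + r(-129)) = (-13954 + 24454)*(-44923 + (-75 - 129)) = 10500*(-44923 - 204) = 10500*(-45127) = -473833500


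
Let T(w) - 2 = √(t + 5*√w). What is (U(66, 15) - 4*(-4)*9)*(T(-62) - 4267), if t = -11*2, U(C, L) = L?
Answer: -678135 + 159*√(-22 + 5*I*√62) ≈ -6.776e+5 + 920.96*I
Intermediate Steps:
t = -22
T(w) = 2 + √(-22 + 5*√w)
(U(66, 15) - 4*(-4)*9)*(T(-62) - 4267) = (15 - 4*(-4)*9)*((2 + √(-22 + 5*√(-62))) - 4267) = (15 + 16*9)*((2 + √(-22 + 5*(I*√62))) - 4267) = (15 + 144)*((2 + √(-22 + 5*I*√62)) - 4267) = 159*(-4265 + √(-22 + 5*I*√62)) = -678135 + 159*√(-22 + 5*I*√62)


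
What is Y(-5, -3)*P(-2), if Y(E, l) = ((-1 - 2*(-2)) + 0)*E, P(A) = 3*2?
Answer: -90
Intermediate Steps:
P(A) = 6
Y(E, l) = 3*E (Y(E, l) = ((-1 + 4) + 0)*E = (3 + 0)*E = 3*E)
Y(-5, -3)*P(-2) = (3*(-5))*6 = -15*6 = -90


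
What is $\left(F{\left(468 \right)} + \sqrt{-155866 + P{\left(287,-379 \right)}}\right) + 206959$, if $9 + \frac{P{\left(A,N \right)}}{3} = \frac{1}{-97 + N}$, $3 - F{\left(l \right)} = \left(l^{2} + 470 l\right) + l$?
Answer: $-232490 + \frac{i \sqrt{8830403449}}{238} \approx -2.3249 \cdot 10^{5} + 394.83 i$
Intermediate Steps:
$F{\left(l \right)} = 3 - l^{2} - 471 l$ ($F{\left(l \right)} = 3 - \left(\left(l^{2} + 470 l\right) + l\right) = 3 - \left(l^{2} + 471 l\right) = 3 - l^{2} - 471 l$)
$P{\left(A,N \right)} = -27 + \frac{3}{-97 + N}$
$\left(F{\left(468 \right)} + \sqrt{-155866 + P{\left(287,-379 \right)}}\right) + 206959 = \left(\left(3 - 468^{2} - 220428\right) + \sqrt{-155866 + \frac{3 \left(874 - -3411\right)}{-97 - 379}}\right) + 206959 = \left(\left(3 - 219024 - 220428\right) + \sqrt{-155866 + \frac{3 \left(874 + 3411\right)}{-476}}\right) + 206959 = \left(\left(3 - 219024 - 220428\right) + \sqrt{-155866 + 3 \left(- \frac{1}{476}\right) 4285}\right) + 206959 = \left(-439449 + \sqrt{-155866 - \frac{12855}{476}}\right) + 206959 = \left(-439449 + \sqrt{- \frac{74205071}{476}}\right) + 206959 = \left(-439449 + \frac{i \sqrt{8830403449}}{238}\right) + 206959 = -232490 + \frac{i \sqrt{8830403449}}{238}$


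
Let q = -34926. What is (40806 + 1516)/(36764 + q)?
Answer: 21161/919 ≈ 23.026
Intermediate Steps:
(40806 + 1516)/(36764 + q) = (40806 + 1516)/(36764 - 34926) = 42322/1838 = 42322*(1/1838) = 21161/919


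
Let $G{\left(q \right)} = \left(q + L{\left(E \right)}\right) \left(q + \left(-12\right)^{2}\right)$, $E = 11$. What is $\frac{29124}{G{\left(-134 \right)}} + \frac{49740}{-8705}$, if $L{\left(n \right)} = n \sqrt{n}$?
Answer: $- \frac{4224154728}{144720625} - \frac{160182 \sqrt{11}}{83125} \approx -35.579$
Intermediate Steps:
$L{\left(n \right)} = n^{\frac{3}{2}}$
$G{\left(q \right)} = \left(144 + q\right) \left(q + 11 \sqrt{11}\right)$ ($G{\left(q \right)} = \left(q + 11^{\frac{3}{2}}\right) \left(q + \left(-12\right)^{2}\right) = \left(q + 11 \sqrt{11}\right) \left(q + 144\right) = \left(q + 11 \sqrt{11}\right) \left(144 + q\right) = \left(144 + q\right) \left(q + 11 \sqrt{11}\right)$)
$\frac{29124}{G{\left(-134 \right)}} + \frac{49740}{-8705} = \frac{29124}{\left(-134\right)^{2} + 144 \left(-134\right) + 1584 \sqrt{11} + 11 \left(-134\right) \sqrt{11}} + \frac{49740}{-8705} = \frac{29124}{17956 - 19296 + 1584 \sqrt{11} - 1474 \sqrt{11}} + 49740 \left(- \frac{1}{8705}\right) = \frac{29124}{-1340 + 110 \sqrt{11}} - \frac{9948}{1741} = - \frac{9948}{1741} + \frac{29124}{-1340 + 110 \sqrt{11}}$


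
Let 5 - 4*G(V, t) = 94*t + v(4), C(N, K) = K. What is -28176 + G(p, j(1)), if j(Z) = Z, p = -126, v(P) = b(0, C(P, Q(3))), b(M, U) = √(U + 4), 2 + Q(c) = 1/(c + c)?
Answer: -112793/4 - √78/24 ≈ -28199.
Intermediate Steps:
Q(c) = -2 + 1/(2*c) (Q(c) = -2 + 1/(c + c) = -2 + 1/(2*c))
b(M, U) = √(4 + U)
v(P) = √78/6 (v(P) = √(4 + (-2 + (½)/3)) = √(4 + (-2 + (½)*(⅓))) = √(4 + (-2 + ⅙)) = √(4 - 11/6) = √(13/6) = √78/6)
G(V, t) = 5/4 - 47*t/2 - √78/24 (G(V, t) = 5/4 - (94*t + √78/6)/4 = 5/4 + (-47*t/2 - √78/24) = 5/4 - 47*t/2 - √78/24)
-28176 + G(p, j(1)) = -28176 + (5/4 - 47/2*1 - √78/24) = -28176 + (5/4 - 47/2 - √78/24) = -28176 + (-89/4 - √78/24) = -112793/4 - √78/24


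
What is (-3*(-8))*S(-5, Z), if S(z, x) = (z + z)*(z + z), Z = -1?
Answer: 2400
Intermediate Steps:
S(z, x) = 4*z² (S(z, x) = (2*z)*(2*z) = 4*z²)
(-3*(-8))*S(-5, Z) = (-3*(-8))*(4*(-5)²) = 24*(4*25) = 24*100 = 2400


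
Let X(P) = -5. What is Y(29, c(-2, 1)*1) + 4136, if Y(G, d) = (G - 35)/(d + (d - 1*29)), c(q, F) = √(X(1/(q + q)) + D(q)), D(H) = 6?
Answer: 37226/9 ≈ 4136.2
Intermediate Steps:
c(q, F) = 1 (c(q, F) = √(-5 + 6) = √1 = 1)
Y(G, d) = (-35 + G)/(-29 + 2*d) (Y(G, d) = (-35 + G)/(d + (d - 29)) = (-35 + G)/(d + (-29 + d)) = (-35 + G)/(-29 + 2*d))
Y(29, c(-2, 1)*1) + 4136 = (-35 + 29)/(-29 + 2*(1*1)) + 4136 = -6/(-29 + 2*1) + 4136 = -6/(-29 + 2) + 4136 = -6/(-27) + 4136 = -1/27*(-6) + 4136 = 2/9 + 4136 = 37226/9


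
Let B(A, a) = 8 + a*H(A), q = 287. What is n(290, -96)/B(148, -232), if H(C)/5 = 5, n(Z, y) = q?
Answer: -287/5792 ≈ -0.049551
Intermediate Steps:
n(Z, y) = 287
H(C) = 25 (H(C) = 5*5 = 25)
B(A, a) = 8 + 25*a (B(A, a) = 8 + a*25 = 8 + 25*a)
n(290, -96)/B(148, -232) = 287/(8 + 25*(-232)) = 287/(8 - 5800) = 287/(-5792) = 287*(-1/5792) = -287/5792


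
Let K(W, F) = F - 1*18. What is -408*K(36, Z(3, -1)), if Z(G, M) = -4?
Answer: 8976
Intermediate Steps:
K(W, F) = -18 + F (K(W, F) = F - 18 = -18 + F)
-408*K(36, Z(3, -1)) = -408*(-18 - 4) = -408*(-22) = 8976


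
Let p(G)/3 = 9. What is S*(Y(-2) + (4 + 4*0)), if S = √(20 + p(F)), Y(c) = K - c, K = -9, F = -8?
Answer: -3*√47 ≈ -20.567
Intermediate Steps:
p(G) = 27 (p(G) = 3*9 = 27)
Y(c) = -9 - c
S = √47 (S = √(20 + 27) = √47 ≈ 6.8557)
S*(Y(-2) + (4 + 4*0)) = √47*((-9 - 1*(-2)) + (4 + 4*0)) = √47*((-9 + 2) + (4 + 0)) = √47*(-7 + 4) = √47*(-3) = -3*√47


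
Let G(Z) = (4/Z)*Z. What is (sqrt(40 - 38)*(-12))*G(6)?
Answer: -48*sqrt(2) ≈ -67.882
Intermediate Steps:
G(Z) = 4
(sqrt(40 - 38)*(-12))*G(6) = (sqrt(40 - 38)*(-12))*4 = (sqrt(2)*(-12))*4 = -12*sqrt(2)*4 = -48*sqrt(2)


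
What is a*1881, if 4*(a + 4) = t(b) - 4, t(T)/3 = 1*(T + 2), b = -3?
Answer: -43263/4 ≈ -10816.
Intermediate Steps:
t(T) = 6 + 3*T (t(T) = 3*(1*(T + 2)) = 3*(1*(2 + T)) = 3*(2 + T) = 6 + 3*T)
a = -23/4 (a = -4 + ((6 + 3*(-3)) - 4)/4 = -4 + ((6 - 9) - 4)/4 = -4 + (-3 - 4)/4 = -4 + (1/4)*(-7) = -4 - 7/4 = -23/4 ≈ -5.7500)
a*1881 = -23/4*1881 = -43263/4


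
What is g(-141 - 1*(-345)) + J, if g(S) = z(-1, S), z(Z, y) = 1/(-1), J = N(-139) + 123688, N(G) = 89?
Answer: 123776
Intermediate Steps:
J = 123777 (J = 89 + 123688 = 123777)
z(Z, y) = -1
g(S) = -1
g(-141 - 1*(-345)) + J = -1 + 123777 = 123776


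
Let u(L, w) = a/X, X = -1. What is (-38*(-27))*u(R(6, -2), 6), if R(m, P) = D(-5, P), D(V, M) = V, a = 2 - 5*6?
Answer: 28728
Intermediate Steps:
a = -28 (a = 2 - 30 = -28)
R(m, P) = -5
u(L, w) = 28 (u(L, w) = -28/(-1) = -28*(-1) = 28)
(-38*(-27))*u(R(6, -2), 6) = -38*(-27)*28 = 1026*28 = 28728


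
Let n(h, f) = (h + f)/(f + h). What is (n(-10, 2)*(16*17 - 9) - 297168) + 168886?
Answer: -128019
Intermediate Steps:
n(h, f) = 1 (n(h, f) = (f + h)/(f + h) = 1)
(n(-10, 2)*(16*17 - 9) - 297168) + 168886 = (1*(16*17 - 9) - 297168) + 168886 = (1*(272 - 9) - 297168) + 168886 = (1*263 - 297168) + 168886 = (263 - 297168) + 168886 = -296905 + 168886 = -128019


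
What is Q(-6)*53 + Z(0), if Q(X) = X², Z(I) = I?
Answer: 1908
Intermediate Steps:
Q(-6)*53 + Z(0) = (-6)²*53 + 0 = 36*53 + 0 = 1908 + 0 = 1908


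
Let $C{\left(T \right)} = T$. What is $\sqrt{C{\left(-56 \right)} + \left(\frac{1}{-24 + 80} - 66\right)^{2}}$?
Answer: $\frac{\sqrt{13477409}}{56} \approx 65.556$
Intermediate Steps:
$\sqrt{C{\left(-56 \right)} + \left(\frac{1}{-24 + 80} - 66\right)^{2}} = \sqrt{-56 + \left(\frac{1}{-24 + 80} - 66\right)^{2}} = \sqrt{-56 + \left(\frac{1}{56} - 66\right)^{2}} = \sqrt{-56 + \left(- \frac{3695}{56}\right)^{2}} = \sqrt{-56 + \frac{13653025}{3136}} = \sqrt{\frac{13477409}{3136}} = \frac{\sqrt{13477409}}{56}$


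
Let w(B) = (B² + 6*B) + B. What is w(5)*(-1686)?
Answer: -101160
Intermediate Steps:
w(B) = B² + 7*B
w(5)*(-1686) = (5*(7 + 5))*(-1686) = (5*12)*(-1686) = 60*(-1686) = -101160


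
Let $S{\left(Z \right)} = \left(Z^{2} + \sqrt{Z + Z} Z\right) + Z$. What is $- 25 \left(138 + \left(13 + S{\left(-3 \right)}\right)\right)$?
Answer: $-3925 + 75 i \sqrt{6} \approx -3925.0 + 183.71 i$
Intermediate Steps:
$S{\left(Z \right)} = Z + Z^{2} + \sqrt{2} Z^{\frac{3}{2}}$ ($S{\left(Z \right)} = \left(Z^{2} + \sqrt{2 Z} Z\right) + Z = \left(Z^{2} + \sqrt{2} \sqrt{Z} Z\right) + Z = \left(Z^{2} + \sqrt{2} Z^{\frac{3}{2}}\right) + Z = Z + Z^{2} + \sqrt{2} Z^{\frac{3}{2}}$)
$- 25 \left(138 + \left(13 + S{\left(-3 \right)}\right)\right) = - 25 \left(138 + \left(13 + \left(-3 + \left(-3\right)^{2} + \sqrt{2} \left(-3\right)^{\frac{3}{2}}\right)\right)\right) = - 25 \left(138 + \left(13 + \left(-3 + 9 + \sqrt{2} \left(- 3 i \sqrt{3}\right)\right)\right)\right) = - 25 \left(138 + \left(13 - \left(-6 + 3 i \sqrt{6}\right)\right)\right) = - 25 \left(138 + \left(13 + \left(6 - 3 i \sqrt{6}\right)\right)\right) = - 25 \left(138 + \left(19 - 3 i \sqrt{6}\right)\right) = - 25 \left(157 - 3 i \sqrt{6}\right) = -3925 + 75 i \sqrt{6}$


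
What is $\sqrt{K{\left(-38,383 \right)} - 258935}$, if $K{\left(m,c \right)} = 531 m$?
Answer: $i \sqrt{279113} \approx 528.31 i$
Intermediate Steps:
$\sqrt{K{\left(-38,383 \right)} - 258935} = \sqrt{531 \left(-38\right) - 258935} = \sqrt{-20178 - 258935} = \sqrt{-279113} = i \sqrt{279113}$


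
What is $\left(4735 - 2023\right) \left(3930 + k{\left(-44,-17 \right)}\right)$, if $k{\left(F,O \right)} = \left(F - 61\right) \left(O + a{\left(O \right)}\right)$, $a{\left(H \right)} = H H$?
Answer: $-66796560$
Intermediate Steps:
$a{\left(H \right)} = H^{2}$
$k{\left(F,O \right)} = \left(-61 + F\right) \left(O + O^{2}\right)$ ($k{\left(F,O \right)} = \left(F - 61\right) \left(O + O^{2}\right) = \left(-61 + F\right) \left(O + O^{2}\right)$)
$\left(4735 - 2023\right) \left(3930 + k{\left(-44,-17 \right)}\right) = \left(4735 - 2023\right) \left(3930 - 17 \left(-61 - 44 - -1037 - -748\right)\right) = 2712 \left(3930 - 17 \left(-61 - 44 + 1037 + 748\right)\right) = 2712 \left(3930 - 28560\right) = 2712 \left(-24630\right) = -66796560$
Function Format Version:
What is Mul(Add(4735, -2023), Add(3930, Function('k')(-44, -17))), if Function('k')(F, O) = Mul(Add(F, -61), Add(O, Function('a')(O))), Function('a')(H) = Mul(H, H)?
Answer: -66796560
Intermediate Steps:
Function('a')(H) = Pow(H, 2)
Function('k')(F, O) = Mul(Add(-61, F), Add(O, Pow(O, 2))) (Function('k')(F, O) = Mul(Add(F, -61), Add(O, Pow(O, 2))) = Mul(Add(-61, F), Add(O, Pow(O, 2))))
Mul(Add(4735, -2023), Add(3930, Function('k')(-44, -17))) = Mul(Add(4735, -2023), Add(3930, Mul(-17, Add(-61, -44, Mul(-61, -17), Mul(-44, -17))))) = Mul(2712, Add(3930, Mul(-17, Add(-61, -44, 1037, 748)))) = Mul(2712, Add(3930, Mul(-17, 1680))) = Mul(2712, Add(3930, -28560)) = Mul(2712, -24630) = -66796560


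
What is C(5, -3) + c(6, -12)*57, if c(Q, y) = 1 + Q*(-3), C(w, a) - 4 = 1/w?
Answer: -4824/5 ≈ -964.80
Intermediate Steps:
C(w, a) = 4 + 1/w
c(Q, y) = 1 - 3*Q
C(5, -3) + c(6, -12)*57 = (4 + 1/5) + (1 - 3*6)*57 = (4 + ⅕) + (1 - 18)*57 = 21/5 - 17*57 = 21/5 - 969 = -4824/5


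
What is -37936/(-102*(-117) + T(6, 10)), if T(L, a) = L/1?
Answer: -9484/2985 ≈ -3.1772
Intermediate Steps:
T(L, a) = L (T(L, a) = L*1 = L)
-37936/(-102*(-117) + T(6, 10)) = -37936/(-102*(-117) + 6) = -37936/(11934 + 6) = -37936/11940 = -37936*1/11940 = -9484/2985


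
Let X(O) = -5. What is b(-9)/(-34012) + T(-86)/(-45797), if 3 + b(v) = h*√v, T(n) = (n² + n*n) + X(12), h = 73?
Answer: -502798053/1557647564 - 219*I/34012 ≈ -0.32279 - 0.0064389*I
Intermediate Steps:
T(n) = -5 + 2*n² (T(n) = (n² + n*n) - 5 = (n² + n²) - 5 = 2*n² - 5 = -5 + 2*n²)
b(v) = -3 + 73*√v
b(-9)/(-34012) + T(-86)/(-45797) = (-3 + 73*√(-9))/(-34012) + (-5 + 2*(-86)²)/(-45797) = (-3 + 73*(3*I))*(-1/34012) + (-5 + 2*7396)*(-1/45797) = (-3 + 219*I)*(-1/34012) + (-5 + 14792)*(-1/45797) = (3/34012 - 219*I/34012) + 14787*(-1/45797) = (3/34012 - 219*I/34012) - 14787/45797 = -502798053/1557647564 - 219*I/34012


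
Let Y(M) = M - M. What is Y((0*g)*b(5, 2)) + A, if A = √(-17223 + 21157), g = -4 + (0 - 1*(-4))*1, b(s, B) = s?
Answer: √3934 ≈ 62.722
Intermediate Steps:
g = 0 (g = -4 + (0 + 4)*1 = -4 + 4*1 = -4 + 4 = 0)
Y(M) = 0
A = √3934 ≈ 62.722
Y((0*g)*b(5, 2)) + A = 0 + √3934 = √3934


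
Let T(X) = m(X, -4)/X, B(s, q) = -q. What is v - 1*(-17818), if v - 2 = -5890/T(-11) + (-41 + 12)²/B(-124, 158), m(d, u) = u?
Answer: 127757/79 ≈ 1617.2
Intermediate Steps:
T(X) = -4/X
v = -1279865/79 (v = 2 + (-5890/((-4/(-11))) + (-41 + 12)²/((-1*158))) = 2 + (-5890/((-4*(-1/11))) + (-29)²/(-158)) = 2 + (-5890/4/11 + 841*(-1/158)) = 2 + (-5890*11/4 - 841/158) = 2 + (-32395/2 - 841/158) = 2 - 1280023/79 = -1279865/79 ≈ -16201.)
v - 1*(-17818) = -1279865/79 - 1*(-17818) = -1279865/79 + 17818 = 127757/79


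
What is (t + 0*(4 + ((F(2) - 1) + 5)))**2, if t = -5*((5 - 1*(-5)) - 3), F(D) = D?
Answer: 1225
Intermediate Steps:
t = -35 (t = -5*((5 + 5) - 3) = -5*(10 - 3) = -5*7 = -35)
(t + 0*(4 + ((F(2) - 1) + 5)))**2 = (-35 + 0*(4 + ((2 - 1) + 5)))**2 = (-35 + 0*(4 + (1 + 5)))**2 = (-35 + 0*(4 + 6))**2 = (-35 + 0*10)**2 = (-35 + 0)**2 = (-35)**2 = 1225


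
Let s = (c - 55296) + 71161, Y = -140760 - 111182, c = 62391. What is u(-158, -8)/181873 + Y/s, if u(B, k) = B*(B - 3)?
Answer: -21915385619/7116326744 ≈ -3.0796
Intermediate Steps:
Y = -251942
u(B, k) = B*(-3 + B)
s = 78256 (s = (62391 - 55296) + 71161 = 7095 + 71161 = 78256)
u(-158, -8)/181873 + Y/s = -158*(-3 - 158)/181873 - 251942/78256 = -158*(-161)*(1/181873) - 251942*1/78256 = 25438*(1/181873) - 125971/39128 = 25438/181873 - 125971/39128 = -21915385619/7116326744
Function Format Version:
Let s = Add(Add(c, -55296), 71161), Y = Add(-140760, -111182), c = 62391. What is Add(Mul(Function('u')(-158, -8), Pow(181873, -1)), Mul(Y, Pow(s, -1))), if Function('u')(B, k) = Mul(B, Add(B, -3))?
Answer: Rational(-21915385619, 7116326744) ≈ -3.0796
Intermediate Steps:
Y = -251942
Function('u')(B, k) = Mul(B, Add(-3, B))
s = 78256 (s = Add(Add(62391, -55296), 71161) = Add(7095, 71161) = 78256)
Add(Mul(Function('u')(-158, -8), Pow(181873, -1)), Mul(Y, Pow(s, -1))) = Add(Mul(Mul(-158, Add(-3, -158)), Pow(181873, -1)), Mul(-251942, Pow(78256, -1))) = Add(Mul(Mul(-158, -161), Rational(1, 181873)), Mul(-251942, Rational(1, 78256))) = Add(Mul(25438, Rational(1, 181873)), Rational(-125971, 39128)) = Add(Rational(25438, 181873), Rational(-125971, 39128)) = Rational(-21915385619, 7116326744)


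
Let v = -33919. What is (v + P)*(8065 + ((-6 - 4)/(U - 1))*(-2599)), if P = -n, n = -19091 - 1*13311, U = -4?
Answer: -4349239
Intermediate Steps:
n = -32402 (n = -19091 - 13311 = -32402)
P = 32402 (P = -1*(-32402) = 32402)
(v + P)*(8065 + ((-6 - 4)/(U - 1))*(-2599)) = (-33919 + 32402)*(8065 + ((-6 - 4)/(-4 - 1))*(-2599)) = -1517*(8065 - 10/(-5)*(-2599)) = -1517*(8065 - 10*(-⅕)*(-2599)) = -1517*(8065 + 2*(-2599)) = -1517*(8065 - 5198) = -1517*2867 = -4349239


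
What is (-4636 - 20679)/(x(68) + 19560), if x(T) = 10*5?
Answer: -5063/3922 ≈ -1.2909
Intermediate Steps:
x(T) = 50
(-4636 - 20679)/(x(68) + 19560) = (-4636 - 20679)/(50 + 19560) = -25315/19610 = -25315*1/19610 = -5063/3922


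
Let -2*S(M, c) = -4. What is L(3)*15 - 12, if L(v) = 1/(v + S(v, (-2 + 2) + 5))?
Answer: -9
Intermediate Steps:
S(M, c) = 2 (S(M, c) = -½*(-4) = 2)
L(v) = 1/(2 + v) (L(v) = 1/(v + 2) = 1/(2 + v))
L(3)*15 - 12 = 15/(2 + 3) - 12 = 15/5 - 12 = (⅕)*15 - 12 = 3 - 12 = -9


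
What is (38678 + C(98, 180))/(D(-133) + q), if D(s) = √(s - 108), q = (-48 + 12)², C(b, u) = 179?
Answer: 50358672/1679857 - 38857*I*√241/1679857 ≈ 29.978 - 0.35909*I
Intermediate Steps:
q = 1296 (q = (-36)² = 1296)
D(s) = √(-108 + s)
(38678 + C(98, 180))/(D(-133) + q) = (38678 + 179)/(√(-108 - 133) + 1296) = 38857/(√(-241) + 1296) = 38857/(I*√241 + 1296) = 38857/(1296 + I*√241)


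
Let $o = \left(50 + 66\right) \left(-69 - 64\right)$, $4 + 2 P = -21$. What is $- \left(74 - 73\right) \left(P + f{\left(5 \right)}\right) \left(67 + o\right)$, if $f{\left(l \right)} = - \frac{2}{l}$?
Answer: $- \frac{1981569}{10} \approx -1.9816 \cdot 10^{5}$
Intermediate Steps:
$P = - \frac{25}{2}$ ($P = -2 + \frac{1}{2} \left(-21\right) = -2 - \frac{21}{2} = - \frac{25}{2} \approx -12.5$)
$o = -15428$ ($o = 116 \left(-133\right) = -15428$)
$- \left(74 - 73\right) \left(P + f{\left(5 \right)}\right) \left(67 + o\right) = - \left(74 - 73\right) \left(- \frac{25}{2} - \frac{2}{5}\right) \left(67 - 15428\right) = - 1 \left(- \frac{25}{2} - \frac{2}{5}\right) \left(-15361\right) = - 1 \left(- \frac{129}{10}\right) \left(-15361\right) = - \frac{\left(-129\right) \left(-15361\right)}{10} = \left(-1\right) \frac{1981569}{10} = - \frac{1981569}{10}$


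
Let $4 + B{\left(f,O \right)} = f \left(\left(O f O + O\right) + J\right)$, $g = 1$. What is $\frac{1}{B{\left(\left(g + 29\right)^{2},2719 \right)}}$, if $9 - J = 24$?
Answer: $\frac{1}{5988300843596} \approx 1.6699 \cdot 10^{-13}$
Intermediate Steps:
$J = -15$ ($J = 9 - 24 = -15$)
$B{\left(f,O \right)} = -4 + f \left(-15 + O + f O^{2}\right)$ ($B{\left(f,O \right)} = -4 + f \left(\left(O f O + O\right) - 15\right) = -4 + f \left(\left(f O^{2} + O\right) - 15\right) = -4 + f \left(\left(O + f O^{2}\right) - 15\right) = -4 + f \left(-15 + O + f O^{2}\right)$)
$\frac{1}{B{\left(\left(g + 29\right)^{2},2719 \right)}} = \frac{1}{-4 - 15 \left(1 + 29\right)^{2} + 2719 \left(1 + 29\right)^{2} + 2719^{2} \left(\left(1 + 29\right)^{2}\right)^{2}} = \frac{1}{-4 - 15 \cdot 30^{2} + 2719 \cdot 30^{2} + 7392961 \left(30^{2}\right)^{2}} = \frac{1}{-4 - 13500 + 2719 \cdot 900 + 7392961 \cdot 900^{2}} = \frac{1}{-4 - 13500 + 2447100 + 7392961 \cdot 810000} = \frac{1}{-4 - 13500 + 2447100 + 5988298410000} = \frac{1}{5988300843596}$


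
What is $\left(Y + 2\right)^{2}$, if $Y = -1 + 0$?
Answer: $1$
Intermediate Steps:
$Y = -1$
$\left(Y + 2\right)^{2} = \left(-1 + 2\right)^{2} = 1^{2} = 1$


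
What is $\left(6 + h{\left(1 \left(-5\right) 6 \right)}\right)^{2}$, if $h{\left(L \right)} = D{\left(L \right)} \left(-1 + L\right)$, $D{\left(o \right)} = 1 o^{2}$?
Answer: $778075236$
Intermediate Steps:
$D{\left(o \right)} = o^{2}$
$h{\left(L \right)} = L^{2} \left(-1 + L\right)$
$\left(6 + h{\left(1 \left(-5\right) 6 \right)}\right)^{2} = \left(6 + \left(1 \left(-5\right) 6\right)^{2} \left(-1 + 1 \left(-5\right) 6\right)\right)^{2} = \left(6 + \left(\left(-5\right) 6\right)^{2} \left(-1 - 30\right)\right)^{2} = \left(6 + \left(-30\right)^{2} \left(-1 - 30\right)\right)^{2} = \left(6 + 900 \left(-31\right)\right)^{2} = \left(6 - 27900\right)^{2} = \left(-27894\right)^{2} = 778075236$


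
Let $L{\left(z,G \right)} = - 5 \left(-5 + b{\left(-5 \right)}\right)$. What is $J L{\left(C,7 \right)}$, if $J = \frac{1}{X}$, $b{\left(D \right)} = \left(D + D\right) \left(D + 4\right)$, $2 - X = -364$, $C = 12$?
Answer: $- \frac{25}{366} \approx -0.068306$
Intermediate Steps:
$X = 366$ ($X = 2 - -364 = 2 + 364 = 366$)
$b{\left(D \right)} = 2 D \left(4 + D\right)$
$L{\left(z,G \right)} = -25$ ($L{\left(z,G \right)} = - 5 \left(-5 + 2 \left(-5\right) \left(4 - 5\right)\right) = - 5 \left(-5 + 2 \left(-5\right) \left(-1\right)\right) = - 5 \left(-5 + 10\right) = \left(-5\right) 5 = -25$)
$J = \frac{1}{366} \approx 0.0027322$
$J L{\left(C,7 \right)} = \frac{1}{366} \left(-25\right) = - \frac{25}{366}$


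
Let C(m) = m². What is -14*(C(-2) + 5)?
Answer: -126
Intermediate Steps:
-14*(C(-2) + 5) = -14*((-2)² + 5) = -14*(4 + 5) = -14*9 = -126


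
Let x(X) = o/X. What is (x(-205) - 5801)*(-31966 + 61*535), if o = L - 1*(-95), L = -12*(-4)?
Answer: -795673812/205 ≈ -3.8813e+6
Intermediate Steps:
L = 48
o = 143 (o = 48 - 1*(-95) = 48 + 95 = 143)
x(X) = 143/X
(x(-205) - 5801)*(-31966 + 61*535) = (143/(-205) - 5801)*(-31966 + 61*535) = (143*(-1/205) - 5801)*(-31966 + 32635) = (-143/205 - 5801)*669 = -1189348/205*669 = -795673812/205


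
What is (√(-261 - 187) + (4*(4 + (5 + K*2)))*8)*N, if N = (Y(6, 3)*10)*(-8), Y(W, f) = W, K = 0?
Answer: -138240 - 3840*I*√7 ≈ -1.3824e+5 - 10160.0*I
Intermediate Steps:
N = -480 (N = (6*10)*(-8) = 60*(-8) = -480)
(√(-261 - 187) + (4*(4 + (5 + K*2)))*8)*N = (√(-261 - 187) + (4*(4 + (5 + 0*2)))*8)*(-480) = (√(-448) + (4*(4 + (5 + 0)))*8)*(-480) = (8*I*√7 + (4*(4 + 5))*8)*(-480) = (8*I*√7 + (4*9)*8)*(-480) = (8*I*√7 + 36*8)*(-480) = (8*I*√7 + 288)*(-480) = (288 + 8*I*√7)*(-480) = -138240 - 3840*I*√7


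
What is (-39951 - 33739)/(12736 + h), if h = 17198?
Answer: -36845/14967 ≈ -2.4618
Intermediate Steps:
(-39951 - 33739)/(12736 + h) = (-39951 - 33739)/(12736 + 17198) = -73690/29934 = -73690*1/29934 = -36845/14967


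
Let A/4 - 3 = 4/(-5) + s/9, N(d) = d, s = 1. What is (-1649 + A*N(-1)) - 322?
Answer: -89111/45 ≈ -1980.2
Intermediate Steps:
A = 416/45 (A = 12 + 4*(4/(-5) + 1/9) = 12 + 4*(4*(-⅕) + 1*(⅑)) = 12 + 4*(-⅘ + ⅑) = 12 + 4*(-31/45) = 12 - 124/45 = 416/45 ≈ 9.2444)
(-1649 + A*N(-1)) - 322 = (-1649 + (416/45)*(-1)) - 322 = (-1649 - 416/45) - 322 = -74621/45 - 322 = -89111/45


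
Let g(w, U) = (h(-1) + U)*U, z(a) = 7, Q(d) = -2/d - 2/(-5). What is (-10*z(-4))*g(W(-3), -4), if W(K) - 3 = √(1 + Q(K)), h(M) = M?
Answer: -1400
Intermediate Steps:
Q(d) = ⅖ - 2/d (Q(d) = -2/d - 2*(-⅕) = -2/d + ⅖ = ⅖ - 2/d)
W(K) = 3 + √(7/5 - 2/K) (W(K) = 3 + √(1 + (⅖ - 2/K)) = 3 + √(7/5 - 2/K))
g(w, U) = U*(-1 + U) (g(w, U) = (-1 + U)*U = U*(-1 + U))
(-10*z(-4))*g(W(-3), -4) = (-10*7)*(-4*(-1 - 4)) = -(-280)*(-5) = -70*20 = -1400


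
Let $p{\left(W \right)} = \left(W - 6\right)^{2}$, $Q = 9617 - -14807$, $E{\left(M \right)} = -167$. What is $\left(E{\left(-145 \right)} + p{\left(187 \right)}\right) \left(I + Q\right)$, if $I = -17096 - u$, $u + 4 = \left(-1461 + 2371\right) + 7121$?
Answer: $-22783206$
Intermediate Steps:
$Q = 24424$ ($Q = 9617 + 14807 = 24424$)
$p{\left(W \right)} = \left(-6 + W\right)^{2}$
$u = 8027$ ($u = -4 + \left(\left(-1461 + 2371\right) + 7121\right) = -4 + \left(910 + 7121\right) = -4 + 8031 = 8027$)
$I = -25123$ ($I = -17096 - 8027 = -25123$)
$\left(E{\left(-145 \right)} + p{\left(187 \right)}\right) \left(I + Q\right) = \left(-167 + \left(-6 + 187\right)^{2}\right) \left(-25123 + 24424\right) = \left(-167 + 181^{2}\right) \left(-699\right) = \left(-167 + 32761\right) \left(-699\right) = 32594 \left(-699\right) = -22783206$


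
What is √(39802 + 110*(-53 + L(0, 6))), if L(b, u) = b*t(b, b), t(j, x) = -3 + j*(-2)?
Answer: 2*√8493 ≈ 184.31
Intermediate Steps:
t(j, x) = -3 - 2*j
L(b, u) = b*(-3 - 2*b)
√(39802 + 110*(-53 + L(0, 6))) = √(39802 + 110*(-53 - 1*0*(3 + 2*0))) = √(39802 + 110*(-53 - 1*0*(3 + 0))) = √(39802 + 110*(-53 - 1*0*3)) = √(39802 + 110*(-53 + 0)) = √(39802 + 110*(-53)) = √(39802 - 5830) = √33972 = 2*√8493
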